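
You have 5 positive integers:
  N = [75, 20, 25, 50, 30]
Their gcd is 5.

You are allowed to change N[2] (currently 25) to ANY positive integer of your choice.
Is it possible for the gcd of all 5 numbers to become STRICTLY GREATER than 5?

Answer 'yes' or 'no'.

Answer: no

Derivation:
Current gcd = 5
gcd of all OTHER numbers (without N[2]=25): gcd([75, 20, 50, 30]) = 5
The new gcd after any change is gcd(5, new_value).
This can be at most 5.
Since 5 = old gcd 5, the gcd can only stay the same or decrease.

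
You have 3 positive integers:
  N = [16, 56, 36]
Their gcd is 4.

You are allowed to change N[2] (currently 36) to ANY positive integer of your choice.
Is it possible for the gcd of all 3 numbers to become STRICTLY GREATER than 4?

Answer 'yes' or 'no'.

Answer: yes

Derivation:
Current gcd = 4
gcd of all OTHER numbers (without N[2]=36): gcd([16, 56]) = 8
The new gcd after any change is gcd(8, new_value).
This can be at most 8.
Since 8 > old gcd 4, the gcd CAN increase (e.g., set N[2] = 8).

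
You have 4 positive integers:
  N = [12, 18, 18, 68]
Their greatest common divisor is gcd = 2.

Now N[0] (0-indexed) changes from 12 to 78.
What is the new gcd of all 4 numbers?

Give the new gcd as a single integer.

Answer: 2

Derivation:
Numbers: [12, 18, 18, 68], gcd = 2
Change: index 0, 12 -> 78
gcd of the OTHER numbers (without index 0): gcd([18, 18, 68]) = 2
New gcd = gcd(g_others, new_val) = gcd(2, 78) = 2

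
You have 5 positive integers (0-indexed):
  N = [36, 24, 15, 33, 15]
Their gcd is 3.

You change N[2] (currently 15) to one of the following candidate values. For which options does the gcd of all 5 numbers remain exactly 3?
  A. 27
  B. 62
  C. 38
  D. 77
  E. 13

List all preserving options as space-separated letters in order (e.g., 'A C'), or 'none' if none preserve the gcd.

Answer: A

Derivation:
Old gcd = 3; gcd of others (without N[2]) = 3
New gcd for candidate v: gcd(3, v). Preserves old gcd iff gcd(3, v) = 3.
  Option A: v=27, gcd(3,27)=3 -> preserves
  Option B: v=62, gcd(3,62)=1 -> changes
  Option C: v=38, gcd(3,38)=1 -> changes
  Option D: v=77, gcd(3,77)=1 -> changes
  Option E: v=13, gcd(3,13)=1 -> changes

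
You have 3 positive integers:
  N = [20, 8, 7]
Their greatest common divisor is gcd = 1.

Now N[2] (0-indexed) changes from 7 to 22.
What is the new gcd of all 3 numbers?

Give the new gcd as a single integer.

Answer: 2

Derivation:
Numbers: [20, 8, 7], gcd = 1
Change: index 2, 7 -> 22
gcd of the OTHER numbers (without index 2): gcd([20, 8]) = 4
New gcd = gcd(g_others, new_val) = gcd(4, 22) = 2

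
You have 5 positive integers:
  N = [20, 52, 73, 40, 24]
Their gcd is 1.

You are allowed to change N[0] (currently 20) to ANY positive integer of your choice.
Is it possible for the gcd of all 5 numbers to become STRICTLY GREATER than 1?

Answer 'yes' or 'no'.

Answer: no

Derivation:
Current gcd = 1
gcd of all OTHER numbers (without N[0]=20): gcd([52, 73, 40, 24]) = 1
The new gcd after any change is gcd(1, new_value).
This can be at most 1.
Since 1 = old gcd 1, the gcd can only stay the same or decrease.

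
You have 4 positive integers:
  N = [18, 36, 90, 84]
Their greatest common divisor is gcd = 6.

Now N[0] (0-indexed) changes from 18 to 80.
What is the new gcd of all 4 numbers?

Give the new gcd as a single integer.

Numbers: [18, 36, 90, 84], gcd = 6
Change: index 0, 18 -> 80
gcd of the OTHER numbers (without index 0): gcd([36, 90, 84]) = 6
New gcd = gcd(g_others, new_val) = gcd(6, 80) = 2

Answer: 2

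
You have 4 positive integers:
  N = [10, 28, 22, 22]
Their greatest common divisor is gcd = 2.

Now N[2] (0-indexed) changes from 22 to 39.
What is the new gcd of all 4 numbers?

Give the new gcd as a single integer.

Answer: 1

Derivation:
Numbers: [10, 28, 22, 22], gcd = 2
Change: index 2, 22 -> 39
gcd of the OTHER numbers (without index 2): gcd([10, 28, 22]) = 2
New gcd = gcd(g_others, new_val) = gcd(2, 39) = 1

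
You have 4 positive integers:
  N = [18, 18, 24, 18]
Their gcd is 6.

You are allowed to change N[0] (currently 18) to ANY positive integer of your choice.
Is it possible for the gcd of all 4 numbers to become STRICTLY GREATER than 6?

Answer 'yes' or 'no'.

Answer: no

Derivation:
Current gcd = 6
gcd of all OTHER numbers (without N[0]=18): gcd([18, 24, 18]) = 6
The new gcd after any change is gcd(6, new_value).
This can be at most 6.
Since 6 = old gcd 6, the gcd can only stay the same or decrease.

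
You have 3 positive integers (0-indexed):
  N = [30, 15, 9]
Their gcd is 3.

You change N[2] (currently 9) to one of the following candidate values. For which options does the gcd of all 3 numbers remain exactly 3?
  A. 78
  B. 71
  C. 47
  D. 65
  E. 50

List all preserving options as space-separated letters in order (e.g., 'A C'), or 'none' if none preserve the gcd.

Old gcd = 3; gcd of others (without N[2]) = 15
New gcd for candidate v: gcd(15, v). Preserves old gcd iff gcd(15, v) = 3.
  Option A: v=78, gcd(15,78)=3 -> preserves
  Option B: v=71, gcd(15,71)=1 -> changes
  Option C: v=47, gcd(15,47)=1 -> changes
  Option D: v=65, gcd(15,65)=5 -> changes
  Option E: v=50, gcd(15,50)=5 -> changes

Answer: A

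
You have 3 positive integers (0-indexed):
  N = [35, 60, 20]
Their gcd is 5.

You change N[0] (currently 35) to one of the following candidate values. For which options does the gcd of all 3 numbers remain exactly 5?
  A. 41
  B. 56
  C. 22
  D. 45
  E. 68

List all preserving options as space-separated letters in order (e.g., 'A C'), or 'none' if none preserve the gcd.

Old gcd = 5; gcd of others (without N[0]) = 20
New gcd for candidate v: gcd(20, v). Preserves old gcd iff gcd(20, v) = 5.
  Option A: v=41, gcd(20,41)=1 -> changes
  Option B: v=56, gcd(20,56)=4 -> changes
  Option C: v=22, gcd(20,22)=2 -> changes
  Option D: v=45, gcd(20,45)=5 -> preserves
  Option E: v=68, gcd(20,68)=4 -> changes

Answer: D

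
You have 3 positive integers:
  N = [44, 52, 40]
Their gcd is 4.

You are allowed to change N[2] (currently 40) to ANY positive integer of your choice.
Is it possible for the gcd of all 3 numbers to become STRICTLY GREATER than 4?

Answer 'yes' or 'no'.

Answer: no

Derivation:
Current gcd = 4
gcd of all OTHER numbers (without N[2]=40): gcd([44, 52]) = 4
The new gcd after any change is gcd(4, new_value).
This can be at most 4.
Since 4 = old gcd 4, the gcd can only stay the same or decrease.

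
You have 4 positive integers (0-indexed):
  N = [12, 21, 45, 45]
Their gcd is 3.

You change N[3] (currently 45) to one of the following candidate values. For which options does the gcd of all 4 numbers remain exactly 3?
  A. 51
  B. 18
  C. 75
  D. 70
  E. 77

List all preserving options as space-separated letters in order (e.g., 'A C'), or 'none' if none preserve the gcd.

Old gcd = 3; gcd of others (without N[3]) = 3
New gcd for candidate v: gcd(3, v). Preserves old gcd iff gcd(3, v) = 3.
  Option A: v=51, gcd(3,51)=3 -> preserves
  Option B: v=18, gcd(3,18)=3 -> preserves
  Option C: v=75, gcd(3,75)=3 -> preserves
  Option D: v=70, gcd(3,70)=1 -> changes
  Option E: v=77, gcd(3,77)=1 -> changes

Answer: A B C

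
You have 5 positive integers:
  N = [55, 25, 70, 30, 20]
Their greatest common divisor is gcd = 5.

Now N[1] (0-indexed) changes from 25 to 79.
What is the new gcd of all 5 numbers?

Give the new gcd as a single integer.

Numbers: [55, 25, 70, 30, 20], gcd = 5
Change: index 1, 25 -> 79
gcd of the OTHER numbers (without index 1): gcd([55, 70, 30, 20]) = 5
New gcd = gcd(g_others, new_val) = gcd(5, 79) = 1

Answer: 1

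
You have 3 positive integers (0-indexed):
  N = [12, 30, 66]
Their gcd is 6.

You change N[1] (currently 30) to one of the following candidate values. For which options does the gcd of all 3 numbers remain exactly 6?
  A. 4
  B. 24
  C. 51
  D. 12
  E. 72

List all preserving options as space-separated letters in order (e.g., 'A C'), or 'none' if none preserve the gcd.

Old gcd = 6; gcd of others (without N[1]) = 6
New gcd for candidate v: gcd(6, v). Preserves old gcd iff gcd(6, v) = 6.
  Option A: v=4, gcd(6,4)=2 -> changes
  Option B: v=24, gcd(6,24)=6 -> preserves
  Option C: v=51, gcd(6,51)=3 -> changes
  Option D: v=12, gcd(6,12)=6 -> preserves
  Option E: v=72, gcd(6,72)=6 -> preserves

Answer: B D E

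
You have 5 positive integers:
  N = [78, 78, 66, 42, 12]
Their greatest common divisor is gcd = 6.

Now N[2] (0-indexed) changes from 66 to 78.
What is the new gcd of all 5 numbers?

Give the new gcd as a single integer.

Numbers: [78, 78, 66, 42, 12], gcd = 6
Change: index 2, 66 -> 78
gcd of the OTHER numbers (without index 2): gcd([78, 78, 42, 12]) = 6
New gcd = gcd(g_others, new_val) = gcd(6, 78) = 6

Answer: 6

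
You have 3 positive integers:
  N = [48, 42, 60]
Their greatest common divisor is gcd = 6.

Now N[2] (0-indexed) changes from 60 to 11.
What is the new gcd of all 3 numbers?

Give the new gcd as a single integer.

Numbers: [48, 42, 60], gcd = 6
Change: index 2, 60 -> 11
gcd of the OTHER numbers (without index 2): gcd([48, 42]) = 6
New gcd = gcd(g_others, new_val) = gcd(6, 11) = 1

Answer: 1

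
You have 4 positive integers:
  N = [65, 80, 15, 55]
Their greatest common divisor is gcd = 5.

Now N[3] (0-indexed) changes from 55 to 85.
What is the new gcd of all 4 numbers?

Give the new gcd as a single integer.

Answer: 5

Derivation:
Numbers: [65, 80, 15, 55], gcd = 5
Change: index 3, 55 -> 85
gcd of the OTHER numbers (without index 3): gcd([65, 80, 15]) = 5
New gcd = gcd(g_others, new_val) = gcd(5, 85) = 5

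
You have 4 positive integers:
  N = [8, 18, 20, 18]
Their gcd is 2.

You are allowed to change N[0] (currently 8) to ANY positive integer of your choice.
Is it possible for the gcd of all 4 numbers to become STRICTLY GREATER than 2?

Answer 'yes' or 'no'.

Answer: no

Derivation:
Current gcd = 2
gcd of all OTHER numbers (without N[0]=8): gcd([18, 20, 18]) = 2
The new gcd after any change is gcd(2, new_value).
This can be at most 2.
Since 2 = old gcd 2, the gcd can only stay the same or decrease.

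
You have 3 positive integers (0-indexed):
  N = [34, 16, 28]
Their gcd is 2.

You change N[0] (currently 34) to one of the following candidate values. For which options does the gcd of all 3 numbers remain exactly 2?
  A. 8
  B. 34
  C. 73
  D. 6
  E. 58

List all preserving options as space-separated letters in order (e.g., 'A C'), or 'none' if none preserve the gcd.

Old gcd = 2; gcd of others (without N[0]) = 4
New gcd for candidate v: gcd(4, v). Preserves old gcd iff gcd(4, v) = 2.
  Option A: v=8, gcd(4,8)=4 -> changes
  Option B: v=34, gcd(4,34)=2 -> preserves
  Option C: v=73, gcd(4,73)=1 -> changes
  Option D: v=6, gcd(4,6)=2 -> preserves
  Option E: v=58, gcd(4,58)=2 -> preserves

Answer: B D E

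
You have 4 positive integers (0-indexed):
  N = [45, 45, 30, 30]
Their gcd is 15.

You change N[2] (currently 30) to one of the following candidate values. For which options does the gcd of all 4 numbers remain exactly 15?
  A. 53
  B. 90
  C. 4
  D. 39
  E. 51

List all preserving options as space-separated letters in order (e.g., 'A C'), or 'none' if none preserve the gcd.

Old gcd = 15; gcd of others (without N[2]) = 15
New gcd for candidate v: gcd(15, v). Preserves old gcd iff gcd(15, v) = 15.
  Option A: v=53, gcd(15,53)=1 -> changes
  Option B: v=90, gcd(15,90)=15 -> preserves
  Option C: v=4, gcd(15,4)=1 -> changes
  Option D: v=39, gcd(15,39)=3 -> changes
  Option E: v=51, gcd(15,51)=3 -> changes

Answer: B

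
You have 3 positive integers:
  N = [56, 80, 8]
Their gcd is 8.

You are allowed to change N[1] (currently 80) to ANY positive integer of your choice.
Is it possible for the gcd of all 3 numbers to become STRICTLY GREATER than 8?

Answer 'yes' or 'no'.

Current gcd = 8
gcd of all OTHER numbers (without N[1]=80): gcd([56, 8]) = 8
The new gcd after any change is gcd(8, new_value).
This can be at most 8.
Since 8 = old gcd 8, the gcd can only stay the same or decrease.

Answer: no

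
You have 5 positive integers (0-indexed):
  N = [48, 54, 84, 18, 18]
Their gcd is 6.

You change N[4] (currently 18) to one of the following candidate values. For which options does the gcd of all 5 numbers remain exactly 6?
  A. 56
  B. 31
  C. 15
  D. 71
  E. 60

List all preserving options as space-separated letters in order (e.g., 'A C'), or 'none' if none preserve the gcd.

Old gcd = 6; gcd of others (without N[4]) = 6
New gcd for candidate v: gcd(6, v). Preserves old gcd iff gcd(6, v) = 6.
  Option A: v=56, gcd(6,56)=2 -> changes
  Option B: v=31, gcd(6,31)=1 -> changes
  Option C: v=15, gcd(6,15)=3 -> changes
  Option D: v=71, gcd(6,71)=1 -> changes
  Option E: v=60, gcd(6,60)=6 -> preserves

Answer: E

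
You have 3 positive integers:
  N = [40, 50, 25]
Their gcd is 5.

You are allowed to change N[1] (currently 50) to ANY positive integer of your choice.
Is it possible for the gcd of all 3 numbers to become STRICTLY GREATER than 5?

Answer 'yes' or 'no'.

Current gcd = 5
gcd of all OTHER numbers (without N[1]=50): gcd([40, 25]) = 5
The new gcd after any change is gcd(5, new_value).
This can be at most 5.
Since 5 = old gcd 5, the gcd can only stay the same or decrease.

Answer: no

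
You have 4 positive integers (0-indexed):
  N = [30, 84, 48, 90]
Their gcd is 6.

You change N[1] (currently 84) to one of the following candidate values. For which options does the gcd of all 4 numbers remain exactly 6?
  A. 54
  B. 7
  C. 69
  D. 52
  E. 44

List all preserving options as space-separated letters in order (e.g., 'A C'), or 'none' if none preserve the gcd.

Old gcd = 6; gcd of others (without N[1]) = 6
New gcd for candidate v: gcd(6, v). Preserves old gcd iff gcd(6, v) = 6.
  Option A: v=54, gcd(6,54)=6 -> preserves
  Option B: v=7, gcd(6,7)=1 -> changes
  Option C: v=69, gcd(6,69)=3 -> changes
  Option D: v=52, gcd(6,52)=2 -> changes
  Option E: v=44, gcd(6,44)=2 -> changes

Answer: A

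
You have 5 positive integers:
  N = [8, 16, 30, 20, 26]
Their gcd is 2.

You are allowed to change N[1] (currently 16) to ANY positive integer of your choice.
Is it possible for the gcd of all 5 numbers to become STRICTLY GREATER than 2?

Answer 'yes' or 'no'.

Answer: no

Derivation:
Current gcd = 2
gcd of all OTHER numbers (without N[1]=16): gcd([8, 30, 20, 26]) = 2
The new gcd after any change is gcd(2, new_value).
This can be at most 2.
Since 2 = old gcd 2, the gcd can only stay the same or decrease.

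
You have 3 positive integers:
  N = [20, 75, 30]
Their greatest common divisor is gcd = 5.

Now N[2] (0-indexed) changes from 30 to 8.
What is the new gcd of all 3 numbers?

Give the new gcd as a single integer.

Answer: 1

Derivation:
Numbers: [20, 75, 30], gcd = 5
Change: index 2, 30 -> 8
gcd of the OTHER numbers (without index 2): gcd([20, 75]) = 5
New gcd = gcd(g_others, new_val) = gcd(5, 8) = 1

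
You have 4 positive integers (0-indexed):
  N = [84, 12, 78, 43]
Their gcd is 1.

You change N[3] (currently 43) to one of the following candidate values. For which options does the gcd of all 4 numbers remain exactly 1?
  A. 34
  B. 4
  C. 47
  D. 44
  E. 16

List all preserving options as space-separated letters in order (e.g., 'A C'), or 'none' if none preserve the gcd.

Answer: C

Derivation:
Old gcd = 1; gcd of others (without N[3]) = 6
New gcd for candidate v: gcd(6, v). Preserves old gcd iff gcd(6, v) = 1.
  Option A: v=34, gcd(6,34)=2 -> changes
  Option B: v=4, gcd(6,4)=2 -> changes
  Option C: v=47, gcd(6,47)=1 -> preserves
  Option D: v=44, gcd(6,44)=2 -> changes
  Option E: v=16, gcd(6,16)=2 -> changes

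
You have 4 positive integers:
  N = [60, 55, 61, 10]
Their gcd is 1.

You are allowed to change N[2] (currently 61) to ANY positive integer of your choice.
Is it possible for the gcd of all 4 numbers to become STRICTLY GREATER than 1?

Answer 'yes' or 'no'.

Current gcd = 1
gcd of all OTHER numbers (without N[2]=61): gcd([60, 55, 10]) = 5
The new gcd after any change is gcd(5, new_value).
This can be at most 5.
Since 5 > old gcd 1, the gcd CAN increase (e.g., set N[2] = 5).

Answer: yes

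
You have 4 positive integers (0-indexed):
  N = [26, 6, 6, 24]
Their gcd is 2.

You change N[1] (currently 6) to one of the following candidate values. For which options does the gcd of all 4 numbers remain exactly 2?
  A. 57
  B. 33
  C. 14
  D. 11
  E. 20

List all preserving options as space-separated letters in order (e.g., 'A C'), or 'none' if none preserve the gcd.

Answer: C E

Derivation:
Old gcd = 2; gcd of others (without N[1]) = 2
New gcd for candidate v: gcd(2, v). Preserves old gcd iff gcd(2, v) = 2.
  Option A: v=57, gcd(2,57)=1 -> changes
  Option B: v=33, gcd(2,33)=1 -> changes
  Option C: v=14, gcd(2,14)=2 -> preserves
  Option D: v=11, gcd(2,11)=1 -> changes
  Option E: v=20, gcd(2,20)=2 -> preserves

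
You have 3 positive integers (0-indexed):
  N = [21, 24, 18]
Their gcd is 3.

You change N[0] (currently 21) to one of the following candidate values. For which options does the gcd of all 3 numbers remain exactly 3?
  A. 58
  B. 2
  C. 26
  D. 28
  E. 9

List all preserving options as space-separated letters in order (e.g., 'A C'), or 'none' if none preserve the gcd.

Answer: E

Derivation:
Old gcd = 3; gcd of others (without N[0]) = 6
New gcd for candidate v: gcd(6, v). Preserves old gcd iff gcd(6, v) = 3.
  Option A: v=58, gcd(6,58)=2 -> changes
  Option B: v=2, gcd(6,2)=2 -> changes
  Option C: v=26, gcd(6,26)=2 -> changes
  Option D: v=28, gcd(6,28)=2 -> changes
  Option E: v=9, gcd(6,9)=3 -> preserves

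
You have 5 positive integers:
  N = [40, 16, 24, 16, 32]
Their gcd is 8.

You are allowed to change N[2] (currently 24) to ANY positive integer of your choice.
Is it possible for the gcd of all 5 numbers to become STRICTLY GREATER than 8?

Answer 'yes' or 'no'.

Answer: no

Derivation:
Current gcd = 8
gcd of all OTHER numbers (without N[2]=24): gcd([40, 16, 16, 32]) = 8
The new gcd after any change is gcd(8, new_value).
This can be at most 8.
Since 8 = old gcd 8, the gcd can only stay the same or decrease.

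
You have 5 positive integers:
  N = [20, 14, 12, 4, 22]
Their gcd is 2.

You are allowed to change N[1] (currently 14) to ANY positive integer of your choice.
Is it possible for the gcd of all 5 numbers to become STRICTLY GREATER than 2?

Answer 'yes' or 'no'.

Current gcd = 2
gcd of all OTHER numbers (without N[1]=14): gcd([20, 12, 4, 22]) = 2
The new gcd after any change is gcd(2, new_value).
This can be at most 2.
Since 2 = old gcd 2, the gcd can only stay the same or decrease.

Answer: no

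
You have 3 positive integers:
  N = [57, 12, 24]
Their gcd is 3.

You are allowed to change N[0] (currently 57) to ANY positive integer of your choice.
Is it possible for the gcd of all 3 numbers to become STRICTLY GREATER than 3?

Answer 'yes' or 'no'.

Current gcd = 3
gcd of all OTHER numbers (without N[0]=57): gcd([12, 24]) = 12
The new gcd after any change is gcd(12, new_value).
This can be at most 12.
Since 12 > old gcd 3, the gcd CAN increase (e.g., set N[0] = 12).

Answer: yes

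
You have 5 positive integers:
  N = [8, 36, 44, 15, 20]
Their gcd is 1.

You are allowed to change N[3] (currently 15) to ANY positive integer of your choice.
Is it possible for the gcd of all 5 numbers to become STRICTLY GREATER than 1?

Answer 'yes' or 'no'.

Current gcd = 1
gcd of all OTHER numbers (without N[3]=15): gcd([8, 36, 44, 20]) = 4
The new gcd after any change is gcd(4, new_value).
This can be at most 4.
Since 4 > old gcd 1, the gcd CAN increase (e.g., set N[3] = 4).

Answer: yes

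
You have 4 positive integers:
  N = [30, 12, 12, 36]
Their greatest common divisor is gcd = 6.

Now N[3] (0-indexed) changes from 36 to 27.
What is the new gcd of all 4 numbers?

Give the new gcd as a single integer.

Answer: 3

Derivation:
Numbers: [30, 12, 12, 36], gcd = 6
Change: index 3, 36 -> 27
gcd of the OTHER numbers (without index 3): gcd([30, 12, 12]) = 6
New gcd = gcd(g_others, new_val) = gcd(6, 27) = 3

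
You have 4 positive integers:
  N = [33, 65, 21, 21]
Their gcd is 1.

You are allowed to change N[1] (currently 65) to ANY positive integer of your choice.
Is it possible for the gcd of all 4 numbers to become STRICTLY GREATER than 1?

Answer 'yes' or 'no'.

Answer: yes

Derivation:
Current gcd = 1
gcd of all OTHER numbers (without N[1]=65): gcd([33, 21, 21]) = 3
The new gcd after any change is gcd(3, new_value).
This can be at most 3.
Since 3 > old gcd 1, the gcd CAN increase (e.g., set N[1] = 3).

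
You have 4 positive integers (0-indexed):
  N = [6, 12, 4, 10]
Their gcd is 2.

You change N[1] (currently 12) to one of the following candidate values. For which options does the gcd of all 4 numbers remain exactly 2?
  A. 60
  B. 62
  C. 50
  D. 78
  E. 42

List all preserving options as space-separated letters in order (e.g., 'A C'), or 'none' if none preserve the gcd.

Old gcd = 2; gcd of others (without N[1]) = 2
New gcd for candidate v: gcd(2, v). Preserves old gcd iff gcd(2, v) = 2.
  Option A: v=60, gcd(2,60)=2 -> preserves
  Option B: v=62, gcd(2,62)=2 -> preserves
  Option C: v=50, gcd(2,50)=2 -> preserves
  Option D: v=78, gcd(2,78)=2 -> preserves
  Option E: v=42, gcd(2,42)=2 -> preserves

Answer: A B C D E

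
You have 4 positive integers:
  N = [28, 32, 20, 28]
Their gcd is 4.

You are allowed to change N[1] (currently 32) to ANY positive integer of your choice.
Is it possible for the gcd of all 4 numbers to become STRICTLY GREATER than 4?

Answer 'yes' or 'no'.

Answer: no

Derivation:
Current gcd = 4
gcd of all OTHER numbers (without N[1]=32): gcd([28, 20, 28]) = 4
The new gcd after any change is gcd(4, new_value).
This can be at most 4.
Since 4 = old gcd 4, the gcd can only stay the same or decrease.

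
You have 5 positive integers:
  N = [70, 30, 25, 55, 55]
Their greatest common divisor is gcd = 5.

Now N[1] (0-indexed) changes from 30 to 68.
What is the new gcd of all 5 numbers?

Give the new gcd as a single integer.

Numbers: [70, 30, 25, 55, 55], gcd = 5
Change: index 1, 30 -> 68
gcd of the OTHER numbers (without index 1): gcd([70, 25, 55, 55]) = 5
New gcd = gcd(g_others, new_val) = gcd(5, 68) = 1

Answer: 1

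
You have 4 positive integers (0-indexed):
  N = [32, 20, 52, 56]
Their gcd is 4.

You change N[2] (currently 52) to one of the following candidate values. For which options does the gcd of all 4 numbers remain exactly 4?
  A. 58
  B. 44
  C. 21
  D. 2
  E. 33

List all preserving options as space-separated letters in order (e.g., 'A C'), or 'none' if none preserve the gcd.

Old gcd = 4; gcd of others (without N[2]) = 4
New gcd for candidate v: gcd(4, v). Preserves old gcd iff gcd(4, v) = 4.
  Option A: v=58, gcd(4,58)=2 -> changes
  Option B: v=44, gcd(4,44)=4 -> preserves
  Option C: v=21, gcd(4,21)=1 -> changes
  Option D: v=2, gcd(4,2)=2 -> changes
  Option E: v=33, gcd(4,33)=1 -> changes

Answer: B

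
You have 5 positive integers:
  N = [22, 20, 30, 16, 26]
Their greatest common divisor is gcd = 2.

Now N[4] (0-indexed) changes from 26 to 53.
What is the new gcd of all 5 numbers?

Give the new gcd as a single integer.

Answer: 1

Derivation:
Numbers: [22, 20, 30, 16, 26], gcd = 2
Change: index 4, 26 -> 53
gcd of the OTHER numbers (without index 4): gcd([22, 20, 30, 16]) = 2
New gcd = gcd(g_others, new_val) = gcd(2, 53) = 1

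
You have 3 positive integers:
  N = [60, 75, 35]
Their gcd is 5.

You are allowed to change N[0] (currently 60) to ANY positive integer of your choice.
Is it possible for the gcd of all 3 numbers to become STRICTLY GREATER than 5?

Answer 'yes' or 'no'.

Current gcd = 5
gcd of all OTHER numbers (without N[0]=60): gcd([75, 35]) = 5
The new gcd after any change is gcd(5, new_value).
This can be at most 5.
Since 5 = old gcd 5, the gcd can only stay the same or decrease.

Answer: no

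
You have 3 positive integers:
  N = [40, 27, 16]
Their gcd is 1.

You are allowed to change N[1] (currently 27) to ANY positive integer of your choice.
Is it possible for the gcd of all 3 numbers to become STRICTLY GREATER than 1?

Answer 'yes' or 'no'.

Answer: yes

Derivation:
Current gcd = 1
gcd of all OTHER numbers (without N[1]=27): gcd([40, 16]) = 8
The new gcd after any change is gcd(8, new_value).
This can be at most 8.
Since 8 > old gcd 1, the gcd CAN increase (e.g., set N[1] = 8).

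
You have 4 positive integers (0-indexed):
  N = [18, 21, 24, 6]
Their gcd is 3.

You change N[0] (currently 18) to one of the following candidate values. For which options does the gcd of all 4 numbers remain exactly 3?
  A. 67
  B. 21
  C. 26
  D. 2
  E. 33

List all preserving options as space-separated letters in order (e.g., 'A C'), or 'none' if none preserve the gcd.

Old gcd = 3; gcd of others (without N[0]) = 3
New gcd for candidate v: gcd(3, v). Preserves old gcd iff gcd(3, v) = 3.
  Option A: v=67, gcd(3,67)=1 -> changes
  Option B: v=21, gcd(3,21)=3 -> preserves
  Option C: v=26, gcd(3,26)=1 -> changes
  Option D: v=2, gcd(3,2)=1 -> changes
  Option E: v=33, gcd(3,33)=3 -> preserves

Answer: B E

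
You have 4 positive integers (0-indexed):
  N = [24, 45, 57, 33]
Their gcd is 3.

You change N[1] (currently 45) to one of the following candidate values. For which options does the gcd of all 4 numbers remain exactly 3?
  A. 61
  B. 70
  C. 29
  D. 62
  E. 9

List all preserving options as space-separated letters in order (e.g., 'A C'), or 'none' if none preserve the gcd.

Old gcd = 3; gcd of others (without N[1]) = 3
New gcd for candidate v: gcd(3, v). Preserves old gcd iff gcd(3, v) = 3.
  Option A: v=61, gcd(3,61)=1 -> changes
  Option B: v=70, gcd(3,70)=1 -> changes
  Option C: v=29, gcd(3,29)=1 -> changes
  Option D: v=62, gcd(3,62)=1 -> changes
  Option E: v=9, gcd(3,9)=3 -> preserves

Answer: E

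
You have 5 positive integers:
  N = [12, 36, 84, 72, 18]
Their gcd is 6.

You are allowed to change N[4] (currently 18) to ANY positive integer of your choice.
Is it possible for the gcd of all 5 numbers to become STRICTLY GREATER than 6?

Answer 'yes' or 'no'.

Current gcd = 6
gcd of all OTHER numbers (without N[4]=18): gcd([12, 36, 84, 72]) = 12
The new gcd after any change is gcd(12, new_value).
This can be at most 12.
Since 12 > old gcd 6, the gcd CAN increase (e.g., set N[4] = 12).

Answer: yes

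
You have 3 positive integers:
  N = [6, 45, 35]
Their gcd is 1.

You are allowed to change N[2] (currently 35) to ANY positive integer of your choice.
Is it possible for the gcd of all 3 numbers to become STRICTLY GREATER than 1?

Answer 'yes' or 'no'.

Answer: yes

Derivation:
Current gcd = 1
gcd of all OTHER numbers (without N[2]=35): gcd([6, 45]) = 3
The new gcd after any change is gcd(3, new_value).
This can be at most 3.
Since 3 > old gcd 1, the gcd CAN increase (e.g., set N[2] = 3).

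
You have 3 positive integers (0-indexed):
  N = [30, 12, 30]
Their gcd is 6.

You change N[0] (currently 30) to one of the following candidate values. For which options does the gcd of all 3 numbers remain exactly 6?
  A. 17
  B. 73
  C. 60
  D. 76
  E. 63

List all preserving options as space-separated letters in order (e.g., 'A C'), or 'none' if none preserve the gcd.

Answer: C

Derivation:
Old gcd = 6; gcd of others (without N[0]) = 6
New gcd for candidate v: gcd(6, v). Preserves old gcd iff gcd(6, v) = 6.
  Option A: v=17, gcd(6,17)=1 -> changes
  Option B: v=73, gcd(6,73)=1 -> changes
  Option C: v=60, gcd(6,60)=6 -> preserves
  Option D: v=76, gcd(6,76)=2 -> changes
  Option E: v=63, gcd(6,63)=3 -> changes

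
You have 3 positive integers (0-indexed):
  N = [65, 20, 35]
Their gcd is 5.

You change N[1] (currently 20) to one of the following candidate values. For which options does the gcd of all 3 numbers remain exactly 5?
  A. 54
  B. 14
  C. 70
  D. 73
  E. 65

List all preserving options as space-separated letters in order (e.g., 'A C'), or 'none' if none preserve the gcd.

Old gcd = 5; gcd of others (without N[1]) = 5
New gcd for candidate v: gcd(5, v). Preserves old gcd iff gcd(5, v) = 5.
  Option A: v=54, gcd(5,54)=1 -> changes
  Option B: v=14, gcd(5,14)=1 -> changes
  Option C: v=70, gcd(5,70)=5 -> preserves
  Option D: v=73, gcd(5,73)=1 -> changes
  Option E: v=65, gcd(5,65)=5 -> preserves

Answer: C E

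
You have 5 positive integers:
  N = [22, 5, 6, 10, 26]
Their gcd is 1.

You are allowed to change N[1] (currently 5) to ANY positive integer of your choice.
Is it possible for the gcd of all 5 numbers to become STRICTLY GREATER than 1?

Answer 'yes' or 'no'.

Answer: yes

Derivation:
Current gcd = 1
gcd of all OTHER numbers (without N[1]=5): gcd([22, 6, 10, 26]) = 2
The new gcd after any change is gcd(2, new_value).
This can be at most 2.
Since 2 > old gcd 1, the gcd CAN increase (e.g., set N[1] = 2).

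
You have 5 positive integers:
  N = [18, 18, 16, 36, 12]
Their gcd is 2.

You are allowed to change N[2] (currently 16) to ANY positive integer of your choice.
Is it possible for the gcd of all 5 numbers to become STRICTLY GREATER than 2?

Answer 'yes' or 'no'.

Answer: yes

Derivation:
Current gcd = 2
gcd of all OTHER numbers (without N[2]=16): gcd([18, 18, 36, 12]) = 6
The new gcd after any change is gcd(6, new_value).
This can be at most 6.
Since 6 > old gcd 2, the gcd CAN increase (e.g., set N[2] = 6).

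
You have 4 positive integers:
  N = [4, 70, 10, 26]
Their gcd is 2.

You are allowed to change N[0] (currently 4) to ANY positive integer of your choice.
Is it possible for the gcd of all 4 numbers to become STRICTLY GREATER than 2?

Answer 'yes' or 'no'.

Current gcd = 2
gcd of all OTHER numbers (without N[0]=4): gcd([70, 10, 26]) = 2
The new gcd after any change is gcd(2, new_value).
This can be at most 2.
Since 2 = old gcd 2, the gcd can only stay the same or decrease.

Answer: no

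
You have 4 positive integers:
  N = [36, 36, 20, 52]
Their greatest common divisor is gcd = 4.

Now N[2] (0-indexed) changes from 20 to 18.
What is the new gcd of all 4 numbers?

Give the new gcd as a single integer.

Answer: 2

Derivation:
Numbers: [36, 36, 20, 52], gcd = 4
Change: index 2, 20 -> 18
gcd of the OTHER numbers (without index 2): gcd([36, 36, 52]) = 4
New gcd = gcd(g_others, new_val) = gcd(4, 18) = 2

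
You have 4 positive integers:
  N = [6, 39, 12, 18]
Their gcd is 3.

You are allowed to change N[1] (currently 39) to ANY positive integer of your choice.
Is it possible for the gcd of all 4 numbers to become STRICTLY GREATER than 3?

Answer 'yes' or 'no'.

Answer: yes

Derivation:
Current gcd = 3
gcd of all OTHER numbers (without N[1]=39): gcd([6, 12, 18]) = 6
The new gcd after any change is gcd(6, new_value).
This can be at most 6.
Since 6 > old gcd 3, the gcd CAN increase (e.g., set N[1] = 6).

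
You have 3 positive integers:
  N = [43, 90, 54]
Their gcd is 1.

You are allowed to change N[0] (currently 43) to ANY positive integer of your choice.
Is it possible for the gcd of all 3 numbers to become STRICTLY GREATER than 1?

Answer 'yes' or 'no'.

Answer: yes

Derivation:
Current gcd = 1
gcd of all OTHER numbers (without N[0]=43): gcd([90, 54]) = 18
The new gcd after any change is gcd(18, new_value).
This can be at most 18.
Since 18 > old gcd 1, the gcd CAN increase (e.g., set N[0] = 18).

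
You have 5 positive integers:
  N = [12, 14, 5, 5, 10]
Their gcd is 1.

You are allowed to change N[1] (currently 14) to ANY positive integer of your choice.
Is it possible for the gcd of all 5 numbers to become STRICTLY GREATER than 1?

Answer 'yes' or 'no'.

Answer: no

Derivation:
Current gcd = 1
gcd of all OTHER numbers (without N[1]=14): gcd([12, 5, 5, 10]) = 1
The new gcd after any change is gcd(1, new_value).
This can be at most 1.
Since 1 = old gcd 1, the gcd can only stay the same or decrease.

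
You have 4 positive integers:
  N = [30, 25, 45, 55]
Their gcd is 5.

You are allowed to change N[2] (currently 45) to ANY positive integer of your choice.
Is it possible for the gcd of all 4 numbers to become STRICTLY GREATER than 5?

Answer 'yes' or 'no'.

Current gcd = 5
gcd of all OTHER numbers (without N[2]=45): gcd([30, 25, 55]) = 5
The new gcd after any change is gcd(5, new_value).
This can be at most 5.
Since 5 = old gcd 5, the gcd can only stay the same or decrease.

Answer: no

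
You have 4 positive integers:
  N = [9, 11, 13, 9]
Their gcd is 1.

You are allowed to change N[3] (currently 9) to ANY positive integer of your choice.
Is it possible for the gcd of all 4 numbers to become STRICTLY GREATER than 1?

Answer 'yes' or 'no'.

Current gcd = 1
gcd of all OTHER numbers (without N[3]=9): gcd([9, 11, 13]) = 1
The new gcd after any change is gcd(1, new_value).
This can be at most 1.
Since 1 = old gcd 1, the gcd can only stay the same or decrease.

Answer: no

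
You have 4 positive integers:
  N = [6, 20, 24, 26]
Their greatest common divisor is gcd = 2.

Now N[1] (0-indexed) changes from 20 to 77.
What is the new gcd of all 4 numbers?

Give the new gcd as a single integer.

Numbers: [6, 20, 24, 26], gcd = 2
Change: index 1, 20 -> 77
gcd of the OTHER numbers (without index 1): gcd([6, 24, 26]) = 2
New gcd = gcd(g_others, new_val) = gcd(2, 77) = 1

Answer: 1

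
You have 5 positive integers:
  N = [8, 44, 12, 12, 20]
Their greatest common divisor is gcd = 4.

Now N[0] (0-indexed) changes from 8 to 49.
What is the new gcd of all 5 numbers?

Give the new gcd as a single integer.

Numbers: [8, 44, 12, 12, 20], gcd = 4
Change: index 0, 8 -> 49
gcd of the OTHER numbers (without index 0): gcd([44, 12, 12, 20]) = 4
New gcd = gcd(g_others, new_val) = gcd(4, 49) = 1

Answer: 1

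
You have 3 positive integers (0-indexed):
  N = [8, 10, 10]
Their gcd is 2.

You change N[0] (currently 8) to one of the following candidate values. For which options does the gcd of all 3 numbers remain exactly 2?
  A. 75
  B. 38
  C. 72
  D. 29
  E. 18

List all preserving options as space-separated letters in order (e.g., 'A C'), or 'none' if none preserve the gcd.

Answer: B C E

Derivation:
Old gcd = 2; gcd of others (without N[0]) = 10
New gcd for candidate v: gcd(10, v). Preserves old gcd iff gcd(10, v) = 2.
  Option A: v=75, gcd(10,75)=5 -> changes
  Option B: v=38, gcd(10,38)=2 -> preserves
  Option C: v=72, gcd(10,72)=2 -> preserves
  Option D: v=29, gcd(10,29)=1 -> changes
  Option E: v=18, gcd(10,18)=2 -> preserves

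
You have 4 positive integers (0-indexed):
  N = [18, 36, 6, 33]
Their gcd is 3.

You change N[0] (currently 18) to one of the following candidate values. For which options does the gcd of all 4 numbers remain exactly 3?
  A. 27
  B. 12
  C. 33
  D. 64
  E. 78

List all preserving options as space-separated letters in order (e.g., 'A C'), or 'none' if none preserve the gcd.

Old gcd = 3; gcd of others (without N[0]) = 3
New gcd for candidate v: gcd(3, v). Preserves old gcd iff gcd(3, v) = 3.
  Option A: v=27, gcd(3,27)=3 -> preserves
  Option B: v=12, gcd(3,12)=3 -> preserves
  Option C: v=33, gcd(3,33)=3 -> preserves
  Option D: v=64, gcd(3,64)=1 -> changes
  Option E: v=78, gcd(3,78)=3 -> preserves

Answer: A B C E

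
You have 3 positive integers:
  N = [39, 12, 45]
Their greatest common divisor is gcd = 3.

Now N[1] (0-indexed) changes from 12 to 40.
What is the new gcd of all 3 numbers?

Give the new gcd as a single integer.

Numbers: [39, 12, 45], gcd = 3
Change: index 1, 12 -> 40
gcd of the OTHER numbers (without index 1): gcd([39, 45]) = 3
New gcd = gcd(g_others, new_val) = gcd(3, 40) = 1

Answer: 1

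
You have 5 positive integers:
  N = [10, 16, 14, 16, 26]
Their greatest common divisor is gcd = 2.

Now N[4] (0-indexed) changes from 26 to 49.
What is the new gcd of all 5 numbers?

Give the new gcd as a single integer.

Numbers: [10, 16, 14, 16, 26], gcd = 2
Change: index 4, 26 -> 49
gcd of the OTHER numbers (without index 4): gcd([10, 16, 14, 16]) = 2
New gcd = gcd(g_others, new_val) = gcd(2, 49) = 1

Answer: 1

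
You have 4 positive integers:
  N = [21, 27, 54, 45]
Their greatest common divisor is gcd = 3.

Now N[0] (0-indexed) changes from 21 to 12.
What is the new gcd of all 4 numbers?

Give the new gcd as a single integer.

Numbers: [21, 27, 54, 45], gcd = 3
Change: index 0, 21 -> 12
gcd of the OTHER numbers (without index 0): gcd([27, 54, 45]) = 9
New gcd = gcd(g_others, new_val) = gcd(9, 12) = 3

Answer: 3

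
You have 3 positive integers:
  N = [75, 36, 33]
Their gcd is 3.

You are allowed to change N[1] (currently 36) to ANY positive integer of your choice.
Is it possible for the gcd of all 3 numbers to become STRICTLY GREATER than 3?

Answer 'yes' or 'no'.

Current gcd = 3
gcd of all OTHER numbers (without N[1]=36): gcd([75, 33]) = 3
The new gcd after any change is gcd(3, new_value).
This can be at most 3.
Since 3 = old gcd 3, the gcd can only stay the same or decrease.

Answer: no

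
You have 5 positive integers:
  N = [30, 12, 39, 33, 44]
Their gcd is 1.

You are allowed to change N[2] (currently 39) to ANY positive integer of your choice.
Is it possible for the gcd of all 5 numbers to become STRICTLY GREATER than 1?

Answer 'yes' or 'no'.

Answer: no

Derivation:
Current gcd = 1
gcd of all OTHER numbers (without N[2]=39): gcd([30, 12, 33, 44]) = 1
The new gcd after any change is gcd(1, new_value).
This can be at most 1.
Since 1 = old gcd 1, the gcd can only stay the same or decrease.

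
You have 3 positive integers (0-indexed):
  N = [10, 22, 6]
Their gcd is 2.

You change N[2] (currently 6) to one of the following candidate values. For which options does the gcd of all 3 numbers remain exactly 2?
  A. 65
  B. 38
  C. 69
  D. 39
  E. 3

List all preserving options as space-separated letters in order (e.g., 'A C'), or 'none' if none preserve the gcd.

Answer: B

Derivation:
Old gcd = 2; gcd of others (without N[2]) = 2
New gcd for candidate v: gcd(2, v). Preserves old gcd iff gcd(2, v) = 2.
  Option A: v=65, gcd(2,65)=1 -> changes
  Option B: v=38, gcd(2,38)=2 -> preserves
  Option C: v=69, gcd(2,69)=1 -> changes
  Option D: v=39, gcd(2,39)=1 -> changes
  Option E: v=3, gcd(2,3)=1 -> changes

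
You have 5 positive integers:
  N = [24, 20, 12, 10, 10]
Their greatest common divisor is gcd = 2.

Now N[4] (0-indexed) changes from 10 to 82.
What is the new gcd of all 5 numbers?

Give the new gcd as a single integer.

Numbers: [24, 20, 12, 10, 10], gcd = 2
Change: index 4, 10 -> 82
gcd of the OTHER numbers (without index 4): gcd([24, 20, 12, 10]) = 2
New gcd = gcd(g_others, new_val) = gcd(2, 82) = 2

Answer: 2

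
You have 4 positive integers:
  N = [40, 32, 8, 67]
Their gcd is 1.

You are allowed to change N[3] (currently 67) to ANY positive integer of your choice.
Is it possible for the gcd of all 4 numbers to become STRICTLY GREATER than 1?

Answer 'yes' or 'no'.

Answer: yes

Derivation:
Current gcd = 1
gcd of all OTHER numbers (without N[3]=67): gcd([40, 32, 8]) = 8
The new gcd after any change is gcd(8, new_value).
This can be at most 8.
Since 8 > old gcd 1, the gcd CAN increase (e.g., set N[3] = 8).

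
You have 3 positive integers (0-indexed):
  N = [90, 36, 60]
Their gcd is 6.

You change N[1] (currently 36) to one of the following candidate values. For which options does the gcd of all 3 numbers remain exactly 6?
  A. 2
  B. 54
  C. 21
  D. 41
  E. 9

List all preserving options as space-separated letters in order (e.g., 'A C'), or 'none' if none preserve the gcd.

Old gcd = 6; gcd of others (without N[1]) = 30
New gcd for candidate v: gcd(30, v). Preserves old gcd iff gcd(30, v) = 6.
  Option A: v=2, gcd(30,2)=2 -> changes
  Option B: v=54, gcd(30,54)=6 -> preserves
  Option C: v=21, gcd(30,21)=3 -> changes
  Option D: v=41, gcd(30,41)=1 -> changes
  Option E: v=9, gcd(30,9)=3 -> changes

Answer: B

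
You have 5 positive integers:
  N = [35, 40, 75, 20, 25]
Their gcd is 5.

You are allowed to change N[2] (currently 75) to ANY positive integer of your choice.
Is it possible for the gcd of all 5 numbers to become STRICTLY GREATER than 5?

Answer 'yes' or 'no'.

Answer: no

Derivation:
Current gcd = 5
gcd of all OTHER numbers (without N[2]=75): gcd([35, 40, 20, 25]) = 5
The new gcd after any change is gcd(5, new_value).
This can be at most 5.
Since 5 = old gcd 5, the gcd can only stay the same or decrease.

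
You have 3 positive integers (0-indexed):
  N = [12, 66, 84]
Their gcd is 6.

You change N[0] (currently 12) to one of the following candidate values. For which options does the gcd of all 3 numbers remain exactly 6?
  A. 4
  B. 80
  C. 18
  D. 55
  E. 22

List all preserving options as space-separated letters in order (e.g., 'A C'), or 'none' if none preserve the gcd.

Answer: C

Derivation:
Old gcd = 6; gcd of others (without N[0]) = 6
New gcd for candidate v: gcd(6, v). Preserves old gcd iff gcd(6, v) = 6.
  Option A: v=4, gcd(6,4)=2 -> changes
  Option B: v=80, gcd(6,80)=2 -> changes
  Option C: v=18, gcd(6,18)=6 -> preserves
  Option D: v=55, gcd(6,55)=1 -> changes
  Option E: v=22, gcd(6,22)=2 -> changes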